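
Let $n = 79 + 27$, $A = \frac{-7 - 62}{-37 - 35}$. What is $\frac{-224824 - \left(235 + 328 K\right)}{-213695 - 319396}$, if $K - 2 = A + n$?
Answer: $\frac{60184}{123021} \approx 0.48922$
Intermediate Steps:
$A = \frac{23}{24}$ ($A = - \frac{69}{-72} = \left(-69\right) \left(- \frac{1}{72}\right) = \frac{23}{24} \approx 0.95833$)
$n = 106$
$K = \frac{2615}{24}$ ($K = 2 + \left(\frac{23}{24} + 106\right) = 2 + \frac{2567}{24} = \frac{2615}{24} \approx 108.96$)
$\frac{-224824 - \left(235 + 328 K\right)}{-213695 - 319396} = \frac{-224824 - \frac{107920}{3}}{-213695 - 319396} = \frac{-224824 - \frac{107920}{3}}{-533091} = \left(-224824 - \frac{107920}{3}\right) \left(- \frac{1}{533091}\right) = \left(- \frac{782392}{3}\right) \left(- \frac{1}{533091}\right) = \frac{60184}{123021}$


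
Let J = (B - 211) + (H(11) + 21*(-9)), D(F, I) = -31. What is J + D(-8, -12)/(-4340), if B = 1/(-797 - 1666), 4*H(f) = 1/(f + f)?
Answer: -3034278689/7586040 ≈ -399.98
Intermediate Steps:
H(f) = 1/(8*f) (H(f) = 1/(4*(f + f)) = 1/(4*((2*f))) = (1/(2*f))/4 = 1/(8*f))
B = -1/2463 (B = 1/(-2463) = -1/2463 ≈ -0.00040601)
J = -86695225/216744 (J = (-1/2463 - 211) + ((⅛)/11 + 21*(-9)) = -519694/2463 + ((⅛)*(1/11) - 189) = -519694/2463 + (1/88 - 189) = -519694/2463 - 16631/88 = -86695225/216744 ≈ -399.99)
J + D(-8, -12)/(-4340) = -86695225/216744 - 31/(-4340) = -86695225/216744 - 31*(-1/4340) = -86695225/216744 + 1/140 = -3034278689/7586040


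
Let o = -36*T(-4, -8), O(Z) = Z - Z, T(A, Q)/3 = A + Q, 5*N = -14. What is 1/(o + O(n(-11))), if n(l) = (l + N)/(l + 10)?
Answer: 1/1296 ≈ 0.00077160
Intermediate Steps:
N = -14/5 (N = (⅕)*(-14) = -14/5 ≈ -2.8000)
n(l) = (-14/5 + l)/(10 + l) (n(l) = (l - 14/5)/(l + 10) = (-14/5 + l)/(10 + l))
T(A, Q) = 3*A + 3*Q (T(A, Q) = 3*(A + Q) = 3*A + 3*Q)
O(Z) = 0
o = 1296 (o = -36*(3*(-4) + 3*(-8)) = -36*(-12 - 24) = -36*(-36) = 1296)
1/(o + O(n(-11))) = 1/(1296 + 0) = 1/1296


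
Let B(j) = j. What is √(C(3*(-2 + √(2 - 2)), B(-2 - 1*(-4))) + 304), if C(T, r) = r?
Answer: 3*√34 ≈ 17.493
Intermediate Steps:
√(C(3*(-2 + √(2 - 2)), B(-2 - 1*(-4))) + 304) = √((-2 - 1*(-4)) + 304) = √((-2 + 4) + 304) = √(2 + 304) = √306 = 3*√34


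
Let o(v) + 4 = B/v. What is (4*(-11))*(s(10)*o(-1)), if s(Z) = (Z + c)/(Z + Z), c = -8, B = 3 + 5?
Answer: 264/5 ≈ 52.800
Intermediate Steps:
B = 8
o(v) = -4 + 8/v
s(Z) = (-8 + Z)/(2*Z) (s(Z) = (Z - 8)/(Z + Z) = (-8 + Z)/((2*Z)) = (-8 + Z)*(1/(2*Z)) = (-8 + Z)/(2*Z))
(4*(-11))*(s(10)*o(-1)) = (4*(-11))*(((1/2)*(-8 + 10)/10)*(-4 + 8/(-1))) = -44*(1/2)*(1/10)*2*(-4 + 8*(-1)) = -22*(-4 - 8)/5 = -22*(-12)/5 = -44*(-6/5) = 264/5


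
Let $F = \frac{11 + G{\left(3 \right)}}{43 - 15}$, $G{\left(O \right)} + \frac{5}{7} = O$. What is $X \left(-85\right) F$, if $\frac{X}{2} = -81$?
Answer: $\frac{640305}{98} \approx 6533.7$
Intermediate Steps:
$X = -162$ ($X = 2 \left(-81\right) = -162$)
$G{\left(O \right)} = - \frac{5}{7} + O$
$F = \frac{93}{196}$ ($F = \frac{11 + \left(- \frac{5}{7} + 3\right)}{43 - 15} = \frac{11 + \frac{16}{7}}{28} = \frac{93}{7} \cdot \frac{1}{28} = \frac{93}{196} \approx 0.47449$)
$X \left(-85\right) F = \left(-162\right) \left(-85\right) \frac{93}{196} = 13770 \cdot \frac{93}{196} = \frac{640305}{98}$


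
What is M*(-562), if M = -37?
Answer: 20794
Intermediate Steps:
M*(-562) = -37*(-562) = 20794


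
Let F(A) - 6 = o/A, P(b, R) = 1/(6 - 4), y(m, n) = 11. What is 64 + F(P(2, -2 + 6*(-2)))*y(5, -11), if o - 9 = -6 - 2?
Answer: 152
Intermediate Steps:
o = 1 (o = 9 + (-6 - 2) = 9 - 8 = 1)
P(b, R) = ½ (P(b, R) = 1/2 = ½)
F(A) = 6 + 1/A
64 + F(P(2, -2 + 6*(-2)))*y(5, -11) = 64 + (6 + 1/(½))*11 = 64 + (6 + 2)*11 = 64 + 8*11 = 64 + 88 = 152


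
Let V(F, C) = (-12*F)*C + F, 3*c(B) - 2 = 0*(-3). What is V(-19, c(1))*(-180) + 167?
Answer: -23773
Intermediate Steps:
c(B) = 2/3 (c(B) = 2/3 + (0*(-3))/3 = 2/3 + (1/3)*0 = 2/3 + 0 = 2/3)
V(F, C) = F - 12*C*F (V(F, C) = -12*C*F + F = F - 12*C*F)
V(-19, c(1))*(-180) + 167 = -19*(1 - 12*2/3)*(-180) + 167 = -19*(1 - 8)*(-180) + 167 = -19*(-7)*(-180) + 167 = 133*(-180) + 167 = -23940 + 167 = -23773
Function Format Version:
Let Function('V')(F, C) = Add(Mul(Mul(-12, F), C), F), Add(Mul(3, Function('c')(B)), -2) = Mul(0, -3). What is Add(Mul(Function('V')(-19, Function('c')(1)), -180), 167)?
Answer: -23773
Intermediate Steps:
Function('c')(B) = Rational(2, 3) (Function('c')(B) = Add(Rational(2, 3), Mul(Rational(1, 3), Mul(0, -3))) = Add(Rational(2, 3), Mul(Rational(1, 3), 0)) = Add(Rational(2, 3), 0) = Rational(2, 3))
Function('V')(F, C) = Add(F, Mul(-12, C, F)) (Function('V')(F, C) = Add(Mul(-12, C, F), F) = Add(F, Mul(-12, C, F)))
Add(Mul(Function('V')(-19, Function('c')(1)), -180), 167) = Add(Mul(Mul(-19, Add(1, Mul(-12, Rational(2, 3)))), -180), 167) = Add(Mul(Mul(-19, Add(1, -8)), -180), 167) = Add(Mul(Mul(-19, -7), -180), 167) = Add(Mul(133, -180), 167) = Add(-23940, 167) = -23773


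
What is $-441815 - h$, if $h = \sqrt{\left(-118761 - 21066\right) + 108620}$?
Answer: $-441815 - i \sqrt{31207} \approx -4.4182 \cdot 10^{5} - 176.66 i$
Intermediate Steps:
$h = i \sqrt{31207}$ ($h = \sqrt{-139827 + 108620} = \sqrt{-31207} = i \sqrt{31207} \approx 176.66 i$)
$-441815 - h = -441815 - i \sqrt{31207}$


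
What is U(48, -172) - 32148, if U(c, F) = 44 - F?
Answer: -31932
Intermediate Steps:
U(48, -172) - 32148 = (44 - 1*(-172)) - 32148 = (44 + 172) - 32148 = 216 - 32148 = -31932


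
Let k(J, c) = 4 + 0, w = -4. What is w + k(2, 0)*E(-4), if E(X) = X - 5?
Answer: -40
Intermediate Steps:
k(J, c) = 4
E(X) = -5 + X
w + k(2, 0)*E(-4) = -4 + 4*(-5 - 4) = -4 + 4*(-9) = -4 - 36 = -40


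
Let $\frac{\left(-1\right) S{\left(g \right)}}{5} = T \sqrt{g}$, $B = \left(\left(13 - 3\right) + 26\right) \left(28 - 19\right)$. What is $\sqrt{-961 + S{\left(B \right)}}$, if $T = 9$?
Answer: $i \sqrt{1771} \approx 42.083 i$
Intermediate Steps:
$B = 324$ ($B = \left(10 + 26\right) 9 = 36 \cdot 9 = 324$)
$S{\left(g \right)} = - 45 \sqrt{g}$ ($S{\left(g \right)} = - 5 \cdot 9 \sqrt{g} = - 45 \sqrt{g}$)
$\sqrt{-961 + S{\left(B \right)}} = \sqrt{-961 - 45 \sqrt{324}} = \sqrt{-961 - 810} = \sqrt{-1771} = i \sqrt{1771}$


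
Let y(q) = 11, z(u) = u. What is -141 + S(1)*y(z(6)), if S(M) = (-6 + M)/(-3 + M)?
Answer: -227/2 ≈ -113.50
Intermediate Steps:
S(M) = (-6 + M)/(-3 + M)
-141 + S(1)*y(z(6)) = -141 + ((-6 + 1)/(-3 + 1))*11 = -141 + (-5/(-2))*11 = -141 - ½*(-5)*11 = -141 + (5/2)*11 = -141 + 55/2 = -227/2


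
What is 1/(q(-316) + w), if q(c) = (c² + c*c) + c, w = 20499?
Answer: 1/219895 ≈ 4.5476e-6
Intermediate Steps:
q(c) = c + 2*c² (q(c) = (c² + c²) + c = 2*c² + c = c + 2*c²)
1/(q(-316) + w) = 1/(-316*(1 + 2*(-316)) + 20499) = 1/(-316*(1 - 632) + 20499) = 1/(-316*(-631) + 20499) = 1/(199396 + 20499) = 1/219895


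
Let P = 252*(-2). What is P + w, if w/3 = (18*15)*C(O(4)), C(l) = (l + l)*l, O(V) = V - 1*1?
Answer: 14076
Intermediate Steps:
P = -504
O(V) = -1 + V (O(V) = V - 1 = -1 + V)
C(l) = 2*l**2 (C(l) = (2*l)*l = 2*l**2)
w = 14580 (w = 3*((18*15)*(2*(-1 + 4)**2)) = 3*(270*(2*3**2)) = 3*(270*(2*9)) = 3*(270*18) = 3*4860 = 14580)
P + w = -504 + 14580 = 14076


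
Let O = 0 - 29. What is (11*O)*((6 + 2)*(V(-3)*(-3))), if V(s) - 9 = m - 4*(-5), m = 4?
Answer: 252648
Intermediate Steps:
O = -29
V(s) = 33 (V(s) = 9 + (4 - 4*(-5)) = 9 + (4 + 20) = 9 + 24 = 33)
(11*O)*((6 + 2)*(V(-3)*(-3))) = (11*(-29))*((6 + 2)*(33*(-3))) = -2552*(-99) = -319*(-792) = 252648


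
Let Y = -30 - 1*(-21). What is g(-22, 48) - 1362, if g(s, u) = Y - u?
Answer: -1419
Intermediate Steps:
Y = -9 (Y = -30 + 21 = -9)
g(s, u) = -9 - u
g(-22, 48) - 1362 = (-9 - 1*48) - 1362 = (-9 - 48) - 1362 = -57 - 1362 = -1419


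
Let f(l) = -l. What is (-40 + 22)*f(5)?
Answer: 90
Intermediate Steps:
(-40 + 22)*f(5) = (-40 + 22)*(-1*5) = -18*(-5) = 90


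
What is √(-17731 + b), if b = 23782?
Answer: √6051 ≈ 77.788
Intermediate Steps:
√(-17731 + b) = √(-17731 + 23782) = √6051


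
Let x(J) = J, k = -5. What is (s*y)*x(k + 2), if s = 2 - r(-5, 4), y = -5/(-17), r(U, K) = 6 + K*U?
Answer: -240/17 ≈ -14.118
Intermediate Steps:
y = 5/17 (y = -5*(-1/17) = 5/17 ≈ 0.29412)
s = 16 (s = 2 - (6 + 4*(-5)) = 2 - (6 - 20) = 2 - 1*(-14) = 2 + 14 = 16)
(s*y)*x(k + 2) = (16*(5/17))*(-5 + 2) = (80/17)*(-3) = -240/17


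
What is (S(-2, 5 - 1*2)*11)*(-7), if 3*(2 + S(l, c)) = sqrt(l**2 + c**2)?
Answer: 154 - 77*sqrt(13)/3 ≈ 61.458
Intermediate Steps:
S(l, c) = -2 + sqrt(c**2 + l**2)/3 (S(l, c) = -2 + sqrt(l**2 + c**2)/3 = -2 + sqrt(c**2 + l**2)/3)
(S(-2, 5 - 1*2)*11)*(-7) = ((-2 + sqrt((5 - 1*2)**2 + (-2)**2)/3)*11)*(-7) = ((-2 + sqrt((5 - 2)**2 + 4)/3)*11)*(-7) = ((-2 + sqrt(3**2 + 4)/3)*11)*(-7) = ((-2 + sqrt(9 + 4)/3)*11)*(-7) = ((-2 + sqrt(13)/3)*11)*(-7) = (-22 + 11*sqrt(13)/3)*(-7) = 154 - 77*sqrt(13)/3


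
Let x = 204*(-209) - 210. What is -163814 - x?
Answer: -120968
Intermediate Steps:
x = -42846 (x = -42636 - 210 = -42846)
-163814 - x = -163814 - 1*(-42846) = -163814 + 42846 = -120968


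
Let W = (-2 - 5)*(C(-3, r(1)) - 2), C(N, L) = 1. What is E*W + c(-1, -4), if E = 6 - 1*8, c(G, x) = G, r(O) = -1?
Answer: -15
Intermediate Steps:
E = -2 (E = 6 - 8 = -2)
W = 7 (W = (-2 - 5)*(1 - 2) = -7*(-1) = 7)
E*W + c(-1, -4) = -2*7 - 1 = -14 - 1 = -15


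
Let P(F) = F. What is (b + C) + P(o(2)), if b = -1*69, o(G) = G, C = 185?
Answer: 118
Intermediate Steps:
b = -69
(b + C) + P(o(2)) = (-69 + 185) + 2 = 116 + 2 = 118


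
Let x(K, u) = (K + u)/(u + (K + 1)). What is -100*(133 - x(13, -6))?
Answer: -26425/2 ≈ -13213.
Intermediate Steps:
x(K, u) = (K + u)/(1 + K + u) (x(K, u) = (K + u)/(u + (1 + K)) = (K + u)/(1 + K + u))
-100*(133 - x(13, -6)) = -100*(133 - (13 - 6)/(1 + 13 - 6)) = -100*(133 - 7/8) = -100*1057/8 = -26425/2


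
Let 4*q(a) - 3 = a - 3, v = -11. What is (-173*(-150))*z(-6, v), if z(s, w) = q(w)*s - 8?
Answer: 220575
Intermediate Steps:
q(a) = a/4 (q(a) = ¾ + (a - 3)/4 = ¾ + (-3 + a)/4 = ¾ + (-¾ + a/4) = a/4)
z(s, w) = -8 + s*w/4 (z(s, w) = (w/4)*s - 8 = s*w/4 - 8 = -8 + s*w/4)
(-173*(-150))*z(-6, v) = (-173*(-150))*(-8 + (¼)*(-6)*(-11)) = 25950*(-8 + 33/2) = 25950*(17/2) = 220575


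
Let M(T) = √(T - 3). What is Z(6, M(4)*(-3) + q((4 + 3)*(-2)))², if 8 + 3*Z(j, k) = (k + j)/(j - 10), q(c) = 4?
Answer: 169/16 ≈ 10.563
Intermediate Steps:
M(T) = √(-3 + T)
Z(j, k) = -8/3 + (j + k)/(3*(-10 + j)) (Z(j, k) = -8/3 + ((k + j)/(j - 10))/3 = -8/3 + ((j + k)/(-10 + j))/3 = -8/3 + (j + k)/(3*(-10 + j)))
Z(6, M(4)*(-3) + q((4 + 3)*(-2)))² = ((80 + (√(-3 + 4)*(-3) + 4) - 7*6)/(3*(-10 + 6)))² = ((⅓)*(80 + (√1*(-3) + 4) - 42)/(-4))² = ((⅓)*(-¼)*(80 + (1*(-3) + 4) - 42))² = ((⅓)*(-¼)*(80 + (-3 + 4) - 42))² = ((⅓)*(-¼)*(80 + 1 - 42))² = ((⅓)*(-¼)*39)² = (-13/4)² = 169/16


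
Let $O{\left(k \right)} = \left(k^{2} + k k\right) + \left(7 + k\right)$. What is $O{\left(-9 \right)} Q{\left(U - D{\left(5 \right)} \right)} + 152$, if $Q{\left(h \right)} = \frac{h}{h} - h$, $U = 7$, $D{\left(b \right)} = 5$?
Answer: $-8$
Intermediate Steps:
$O{\left(k \right)} = 7 + k + 2 k^{2}$ ($O{\left(k \right)} = \left(k^{2} + k^{2}\right) + \left(7 + k\right) = 2 k^{2} + \left(7 + k\right) = 7 + k + 2 k^{2}$)
$Q{\left(h \right)} = 1 - h$
$O{\left(-9 \right)} Q{\left(U - D{\left(5 \right)} \right)} + 152 = \left(7 - 9 + 2 \left(-9\right)^{2}\right) \left(1 - \left(7 - 5\right)\right) + 152 = \left(7 - 9 + 2 \cdot 81\right) \left(1 - \left(7 - 5\right)\right) + 152 = \left(7 - 9 + 162\right) \left(1 - 2\right) + 152 = 160 \left(1 - 2\right) + 152 = 160 \left(-1\right) + 152 = -160 + 152 = -8$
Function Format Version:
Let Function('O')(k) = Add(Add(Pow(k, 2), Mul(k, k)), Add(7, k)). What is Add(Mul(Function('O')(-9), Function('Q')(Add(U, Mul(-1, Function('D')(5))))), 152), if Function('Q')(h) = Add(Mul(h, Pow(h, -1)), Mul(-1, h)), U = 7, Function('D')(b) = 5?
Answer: -8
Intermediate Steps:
Function('O')(k) = Add(7, k, Mul(2, Pow(k, 2))) (Function('O')(k) = Add(Add(Pow(k, 2), Pow(k, 2)), Add(7, k)) = Add(Mul(2, Pow(k, 2)), Add(7, k)) = Add(7, k, Mul(2, Pow(k, 2))))
Function('Q')(h) = Add(1, Mul(-1, h))
Add(Mul(Function('O')(-9), Function('Q')(Add(U, Mul(-1, Function('D')(5))))), 152) = Add(Mul(Add(7, -9, Mul(2, Pow(-9, 2))), Add(1, Mul(-1, Add(7, Mul(-1, 5))))), 152) = Add(Mul(Add(7, -9, Mul(2, 81)), Add(1, Mul(-1, Add(7, -5)))), 152) = Add(Mul(Add(7, -9, 162), Add(1, Mul(-1, 2))), 152) = Add(Mul(160, Add(1, -2)), 152) = Add(Mul(160, -1), 152) = Add(-160, 152) = -8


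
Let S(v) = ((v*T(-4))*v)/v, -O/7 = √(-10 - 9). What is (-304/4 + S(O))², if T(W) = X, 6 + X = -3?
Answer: (-76 + 63*I*√19)² ≈ -69635.0 - 41741.0*I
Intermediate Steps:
X = -9 (X = -6 - 3 = -9)
T(W) = -9
O = -7*I*√19 (O = -7*√(-10 - 9) = -7*I*√19 ≈ -30.512*I)
S(v) = -9*v (S(v) = ((v*(-9))*v)/v = ((-9*v)*v)/v = (-9*v²)/v = -9*v)
(-304/4 + S(O))² = (-304/4 - (-63)*I*√19)² = (-304*¼ + 63*I*√19)² = (-76 + 63*I*√19)²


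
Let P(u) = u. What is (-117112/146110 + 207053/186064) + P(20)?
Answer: 276089203731/13592905520 ≈ 20.311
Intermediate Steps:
(-117112/146110 + 207053/186064) + P(20) = (-117112/146110 + 207053/186064) + 20 = (-117112*1/146110 + 207053*(1/186064)) + 20 = (-58556/73055 + 207053/186064) + 20 = 4231093331/13592905520 + 20 = 276089203731/13592905520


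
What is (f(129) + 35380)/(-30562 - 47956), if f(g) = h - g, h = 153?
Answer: -17702/39259 ≈ -0.45090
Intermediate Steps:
f(g) = 153 - g
(f(129) + 35380)/(-30562 - 47956) = ((153 - 1*129) + 35380)/(-30562 - 47956) = ((153 - 129) + 35380)/(-78518) = (24 + 35380)*(-1/78518) = 35404*(-1/78518) = -17702/39259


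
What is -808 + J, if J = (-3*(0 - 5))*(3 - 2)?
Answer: -793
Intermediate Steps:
J = 15 (J = -3*(-5)*1 = 15*1 = 15)
-808 + J = -808 + 15 = -793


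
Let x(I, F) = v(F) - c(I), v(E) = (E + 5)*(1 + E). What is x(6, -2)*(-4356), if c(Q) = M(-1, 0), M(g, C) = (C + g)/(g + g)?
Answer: 15246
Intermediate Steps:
M(g, C) = (C + g)/(2*g) (M(g, C) = (C + g)/((2*g)) = (C + g)*(1/(2*g)) = (C + g)/(2*g))
v(E) = (1 + E)*(5 + E) (v(E) = (5 + E)*(1 + E) = (1 + E)*(5 + E))
c(Q) = ½ (c(Q) = (½)*(0 - 1)/(-1) = (½)*(-1)*(-1) = ½)
x(I, F) = 9/2 + F² + 6*F (x(I, F) = (5 + F² + 6*F) - 1*½ = (5 + F² + 6*F) - ½ = 9/2 + F² + 6*F)
x(6, -2)*(-4356) = (9/2 + (-2)² + 6*(-2))*(-4356) = (9/2 + 4 - 12)*(-4356) = -7/2*(-4356) = 15246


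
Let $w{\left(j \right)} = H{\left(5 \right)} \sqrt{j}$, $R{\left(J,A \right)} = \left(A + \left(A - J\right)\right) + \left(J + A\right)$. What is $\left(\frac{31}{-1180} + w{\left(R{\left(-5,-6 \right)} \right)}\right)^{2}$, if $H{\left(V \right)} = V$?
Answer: $\frac{\left(31 - 17700 i \sqrt{2}\right)^{2}}{1392400} \approx -450.0 - 1.1146 i$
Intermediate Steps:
$R{\left(J,A \right)} = 3 A$ ($R{\left(J,A \right)} = \left(- J + 2 A\right) + \left(A + J\right) = 3 A$)
$w{\left(j \right)} = 5 \sqrt{j}$
$\left(\frac{31}{-1180} + w{\left(R{\left(-5,-6 \right)} \right)}\right)^{2} = \left(\frac{31}{-1180} + 5 \sqrt{3 \left(-6\right)}\right)^{2} = \left(31 \left(- \frac{1}{1180}\right) + 5 \sqrt{-18}\right)^{2} = \left(- \frac{31}{1180} + 5 \cdot 3 i \sqrt{2}\right)^{2} = \left(- \frac{31}{1180} + 15 i \sqrt{2}\right)^{2}$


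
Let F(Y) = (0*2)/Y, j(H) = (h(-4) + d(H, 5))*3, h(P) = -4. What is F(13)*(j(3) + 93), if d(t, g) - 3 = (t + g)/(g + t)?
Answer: 0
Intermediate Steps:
d(t, g) = 4 (d(t, g) = 3 + (t + g)/(g + t) = 3 + (g + t)/(g + t) = 3 + 1 = 4)
j(H) = 0 (j(H) = (-4 + 4)*3 = 0*3 = 0)
F(Y) = 0 (F(Y) = 0/Y = 0)
F(13)*(j(3) + 93) = 0*(0 + 93) = 0*93 = 0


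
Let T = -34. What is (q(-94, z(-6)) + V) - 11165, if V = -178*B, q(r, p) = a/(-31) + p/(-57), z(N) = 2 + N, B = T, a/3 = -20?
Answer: -9031127/1767 ≈ -5111.0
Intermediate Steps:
a = -60 (a = 3*(-20) = -60)
B = -34
q(r, p) = 60/31 - p/57 (q(r, p) = -60/(-31) + p/(-57) = -60*(-1/31) + p*(-1/57) = 60/31 - p/57)
V = 6052 (V = -178*(-34) = 6052)
(q(-94, z(-6)) + V) - 11165 = ((60/31 - (2 - 6)/57) + 6052) - 11165 = ((60/31 - 1/57*(-4)) + 6052) - 11165 = ((60/31 + 4/57) + 6052) - 11165 = (3544/1767 + 6052) - 11165 = 10697428/1767 - 11165 = -9031127/1767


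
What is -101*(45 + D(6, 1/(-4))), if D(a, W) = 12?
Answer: -5757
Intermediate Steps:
-101*(45 + D(6, 1/(-4))) = -101*(45 + 12) = -101*57 = -5757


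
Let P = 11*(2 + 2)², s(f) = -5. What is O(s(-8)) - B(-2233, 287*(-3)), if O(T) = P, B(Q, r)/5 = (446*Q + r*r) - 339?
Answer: 1274856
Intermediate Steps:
B(Q, r) = -1695 + 5*r² + 2230*Q (B(Q, r) = 5*((446*Q + r*r) - 339) = 5*((446*Q + r²) - 339) = 5*((r² + 446*Q) - 339) = 5*(-339 + r² + 446*Q) = -1695 + 5*r² + 2230*Q)
P = 176 (P = 11*4² = 11*16 = 176)
O(T) = 176
O(s(-8)) - B(-2233, 287*(-3)) = 176 - (-1695 + 5*(287*(-3))² + 2230*(-2233)) = 176 - (-1695 + 5*(-861)² - 4979590) = 176 - (-1695 + 5*741321 - 4979590) = 176 - (-1695 + 3706605 - 4979590) = 176 - 1*(-1274680) = 176 + 1274680 = 1274856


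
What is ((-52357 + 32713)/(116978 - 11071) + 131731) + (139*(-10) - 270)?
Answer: 13775409753/105907 ≈ 1.3007e+5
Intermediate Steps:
((-52357 + 32713)/(116978 - 11071) + 131731) + (139*(-10) - 270) = (-19644/105907 + 131731) + (-1390 - 270) = (-19644*1/105907 + 131731) - 1660 = (-19644/105907 + 131731) - 1660 = 13951215373/105907 - 1660 = 13775409753/105907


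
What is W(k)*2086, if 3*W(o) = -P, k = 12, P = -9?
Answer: 6258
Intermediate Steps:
W(o) = 3 (W(o) = (-1*(-9))/3 = (1/3)*9 = 3)
W(k)*2086 = 3*2086 = 6258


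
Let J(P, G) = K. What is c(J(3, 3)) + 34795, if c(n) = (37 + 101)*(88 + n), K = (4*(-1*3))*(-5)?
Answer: 55219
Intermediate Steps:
K = 60 (K = (4*(-3))*(-5) = -12*(-5) = 60)
J(P, G) = 60
c(n) = 12144 + 138*n (c(n) = 138*(88 + n) = 12144 + 138*n)
c(J(3, 3)) + 34795 = (12144 + 138*60) + 34795 = (12144 + 8280) + 34795 = 20424 + 34795 = 55219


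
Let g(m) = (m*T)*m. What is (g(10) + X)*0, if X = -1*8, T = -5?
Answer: 0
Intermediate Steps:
g(m) = -5*m**2 (g(m) = (m*(-5))*m = (-5*m)*m = -5*m**2)
X = -8
(g(10) + X)*0 = (-5*10**2 - 8)*0 = (-5*100 - 8)*0 = (-500 - 8)*0 = -508*0 = 0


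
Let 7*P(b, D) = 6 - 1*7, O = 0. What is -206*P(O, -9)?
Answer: 206/7 ≈ 29.429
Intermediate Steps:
P(b, D) = -⅐ (P(b, D) = (6 - 1*7)/7 = (6 - 7)/7 = (⅐)*(-1) = -⅐)
-206*P(O, -9) = -206*(-⅐) = 206/7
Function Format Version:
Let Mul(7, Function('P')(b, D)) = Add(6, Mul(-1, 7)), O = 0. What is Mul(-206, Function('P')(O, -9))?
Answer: Rational(206, 7) ≈ 29.429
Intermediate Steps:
Function('P')(b, D) = Rational(-1, 7) (Function('P')(b, D) = Mul(Rational(1, 7), Add(6, Mul(-1, 7))) = Mul(Rational(1, 7), Add(6, -7)) = Mul(Rational(1, 7), -1) = Rational(-1, 7))
Mul(-206, Function('P')(O, -9)) = Mul(-206, Rational(-1, 7)) = Rational(206, 7)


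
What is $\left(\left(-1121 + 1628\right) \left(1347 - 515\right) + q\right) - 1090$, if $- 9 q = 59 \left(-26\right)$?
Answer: $\frac{3788140}{9} \approx 4.209 \cdot 10^{5}$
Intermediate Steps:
$q = \frac{1534}{9}$ ($q = - \frac{59 \left(-26\right)}{9} = \left(- \frac{1}{9}\right) \left(-1534\right) = \frac{1534}{9} \approx 170.44$)
$\left(\left(-1121 + 1628\right) \left(1347 - 515\right) + q\right) - 1090 = \left(\left(-1121 + 1628\right) \left(1347 - 515\right) + \frac{1534}{9}\right) - 1090 = \left(507 \cdot 832 + \frac{1534}{9}\right) - 1090 = \left(421824 + \frac{1534}{9}\right) - 1090 = \frac{3797950}{9} - 1090 = \frac{3788140}{9}$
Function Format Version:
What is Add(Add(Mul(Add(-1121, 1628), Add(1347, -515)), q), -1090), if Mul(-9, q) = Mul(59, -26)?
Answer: Rational(3788140, 9) ≈ 4.2090e+5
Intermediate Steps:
q = Rational(1534, 9) (q = Mul(Rational(-1, 9), Mul(59, -26)) = Mul(Rational(-1, 9), -1534) = Rational(1534, 9) ≈ 170.44)
Add(Add(Mul(Add(-1121, 1628), Add(1347, -515)), q), -1090) = Add(Add(Mul(Add(-1121, 1628), Add(1347, -515)), Rational(1534, 9)), -1090) = Add(Add(Mul(507, 832), Rational(1534, 9)), -1090) = Add(Add(421824, Rational(1534, 9)), -1090) = Add(Rational(3797950, 9), -1090) = Rational(3788140, 9)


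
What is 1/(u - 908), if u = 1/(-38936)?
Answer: -38936/35353889 ≈ -0.0011013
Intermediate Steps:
u = -1/38936 ≈ -2.5683e-5
1/(u - 908) = 1/(-1/38936 - 908) = 1/(-35353889/38936) = -38936/35353889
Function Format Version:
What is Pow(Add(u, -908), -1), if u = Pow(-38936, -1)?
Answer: Rational(-38936, 35353889) ≈ -0.0011013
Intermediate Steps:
u = Rational(-1, 38936) ≈ -2.5683e-5
Pow(Add(u, -908), -1) = Pow(Add(Rational(-1, 38936), -908), -1) = Pow(Rational(-35353889, 38936), -1) = Rational(-38936, 35353889)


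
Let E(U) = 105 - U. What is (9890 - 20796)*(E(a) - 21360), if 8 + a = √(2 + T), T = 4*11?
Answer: 231719782 + 10906*√46 ≈ 2.3179e+8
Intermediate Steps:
T = 44
a = -8 + √46 (a = -8 + √(2 + 44) = -8 + √46 ≈ -1.2177)
(9890 - 20796)*(E(a) - 21360) = (9890 - 20796)*((105 - (-8 + √46)) - 21360) = -10906*((105 + (8 - √46)) - 21360) = -10906*((113 - √46) - 21360) = -10906*(-21247 - √46) = 231719782 + 10906*√46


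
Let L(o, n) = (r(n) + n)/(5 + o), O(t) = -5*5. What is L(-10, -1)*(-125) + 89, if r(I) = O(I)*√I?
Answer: 64 - 625*I ≈ 64.0 - 625.0*I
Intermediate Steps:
O(t) = -25
r(I) = -25*√I
L(o, n) = (n - 25*√n)/(5 + o) (L(o, n) = (-25*√n + n)/(5 + o) = (n - 25*√n)/(5 + o))
L(-10, -1)*(-125) + 89 = ((-1 - 25*I)/(5 - 10))*(-125) + 89 = ((-1 - 25*I)/(-5))*(-125) + 89 = -(-1 - 25*I)/5*(-125) + 89 = (⅕ + 5*I)*(-125) + 89 = (-25 - 625*I) + 89 = 64 - 625*I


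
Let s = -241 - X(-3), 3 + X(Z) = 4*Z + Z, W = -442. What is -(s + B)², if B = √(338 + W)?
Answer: -49625 + 892*I*√26 ≈ -49625.0 + 4548.3*I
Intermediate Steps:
X(Z) = -3 + 5*Z (X(Z) = -3 + (4*Z + Z) = -3 + 5*Z)
s = -223 (s = -241 - (-3 + 5*(-3)) = -241 - (-3 - 15) = -241 - 1*(-18) = -241 + 18 = -223)
B = 2*I*√26 (B = √(338 - 442) = √(-104) = 2*I*√26 ≈ 10.198*I)
-(s + B)² = -(-223 + 2*I*√26)²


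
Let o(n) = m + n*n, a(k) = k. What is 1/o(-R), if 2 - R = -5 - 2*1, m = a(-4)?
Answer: 1/77 ≈ 0.012987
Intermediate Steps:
m = -4
R = 9 (R = 2 - (-5 - 2*1) = 2 - (-5 - 2) = 2 - 1*(-7) = 2 + 7 = 9)
o(n) = -4 + n² (o(n) = -4 + n*n = -4 + n²)
1/o(-R) = 1/(-4 + (-1*9)²) = 1/(-4 + (-9)²) = 1/(-4 + 81) = 1/77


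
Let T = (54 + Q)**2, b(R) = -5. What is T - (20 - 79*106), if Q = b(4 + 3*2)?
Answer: 10755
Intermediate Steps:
Q = -5
T = 2401 (T = (54 - 5)**2 = 49**2 = 2401)
T - (20 - 79*106) = 2401 - (20 - 79*106) = 2401 - (20 - 8374) = 2401 - 1*(-8354) = 2401 + 8354 = 10755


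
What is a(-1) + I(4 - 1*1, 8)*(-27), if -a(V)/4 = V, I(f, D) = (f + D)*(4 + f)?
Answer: -2075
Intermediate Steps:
I(f, D) = (4 + f)*(D + f) (I(f, D) = (D + f)*(4 + f) = (4 + f)*(D + f))
a(V) = -4*V
a(-1) + I(4 - 1*1, 8)*(-27) = -4*(-1) + ((4 - 1*1)² + 4*8 + 4*(4 - 1*1) + 8*(4 - 1*1))*(-27) = 4 + ((4 - 1)² + 32 + 4*(4 - 1) + 8*(4 - 1))*(-27) = 4 + (3² + 32 + 4*3 + 8*3)*(-27) = 4 + (9 + 32 + 12 + 24)*(-27) = 4 + 77*(-27) = 4 - 2079 = -2075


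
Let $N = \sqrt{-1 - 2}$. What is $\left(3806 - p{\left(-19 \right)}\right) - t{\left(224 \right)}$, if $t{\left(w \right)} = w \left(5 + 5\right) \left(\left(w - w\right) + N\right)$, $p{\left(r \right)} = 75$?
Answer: $3731 - 2240 i \sqrt{3} \approx 3731.0 - 3879.8 i$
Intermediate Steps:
$N = i \sqrt{3}$ ($N = \sqrt{-3} = i \sqrt{3} \approx 1.732 i$)
$t{\left(w \right)} = 10 i w \sqrt{3}$ ($t{\left(w \right)} = w \left(5 + 5\right) \left(\left(w - w\right) + i \sqrt{3}\right) = w 10 \left(0 + i \sqrt{3}\right) = 10 w i \sqrt{3} = 10 i w \sqrt{3}$)
$\left(3806 - p{\left(-19 \right)}\right) - t{\left(224 \right)} = \left(3806 - 75\right) - 10 i 224 \sqrt{3} = \left(3806 - 75\right) - 2240 i \sqrt{3} = 3731 - 2240 i \sqrt{3}$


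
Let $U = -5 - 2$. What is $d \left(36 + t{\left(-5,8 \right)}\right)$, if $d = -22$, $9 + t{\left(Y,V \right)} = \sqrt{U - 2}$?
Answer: $-594 - 66 i \approx -594.0 - 66.0 i$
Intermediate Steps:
$U = -7$ ($U = -5 - 2 = -7$)
$t{\left(Y,V \right)} = -9 + 3 i$ ($t{\left(Y,V \right)} = -9 + \sqrt{-7 - 2} = -9 + \sqrt{-9} = -9 + 3 i$)
$d \left(36 + t{\left(-5,8 \right)}\right) = - 22 \left(36 - \left(9 - 3 i\right)\right) = - 22 \left(27 + 3 i\right) = -594 - 66 i$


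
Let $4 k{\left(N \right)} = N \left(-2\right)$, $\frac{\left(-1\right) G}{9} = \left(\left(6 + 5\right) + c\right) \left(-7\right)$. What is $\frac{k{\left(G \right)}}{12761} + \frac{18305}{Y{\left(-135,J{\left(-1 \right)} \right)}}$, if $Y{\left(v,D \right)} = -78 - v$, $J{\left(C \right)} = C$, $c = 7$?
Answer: $\frac{33365398}{103911} \approx 321.1$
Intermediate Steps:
$G = 1134$ ($G = - 9 \left(\left(6 + 5\right) + 7\right) \left(-7\right) = - 9 \left(11 + 7\right) \left(-7\right) = - 9 \cdot 18 \left(-7\right) = \left(-9\right) \left(-126\right) = 1134$)
$k{\left(N \right)} = - \frac{N}{2}$ ($k{\left(N \right)} = \frac{N \left(-2\right)}{4} = \frac{\left(-2\right) N}{4} = - \frac{N}{2}$)
$\frac{k{\left(G \right)}}{12761} + \frac{18305}{Y{\left(-135,J{\left(-1 \right)} \right)}} = \frac{\left(- \frac{1}{2}\right) 1134}{12761} + \frac{18305}{-78 - -135} = \left(-567\right) \frac{1}{12761} + \frac{18305}{-78 + 135} = - \frac{81}{1823} + \frac{18305}{57} = \frac{33365398}{103911}$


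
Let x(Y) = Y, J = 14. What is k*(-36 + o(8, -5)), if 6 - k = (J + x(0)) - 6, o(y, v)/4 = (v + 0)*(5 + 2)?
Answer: 352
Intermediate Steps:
o(y, v) = 28*v (o(y, v) = 4*((v + 0)*(5 + 2)) = 4*(v*7) = 4*(7*v) = 28*v)
k = -2 (k = 6 - ((14 + 0) - 6) = 6 - (14 - 6) = 6 - 1*8 = 6 - 8 = -2)
k*(-36 + o(8, -5)) = -2*(-36 + 28*(-5)) = -2*(-36 - 140) = -2*(-176) = 352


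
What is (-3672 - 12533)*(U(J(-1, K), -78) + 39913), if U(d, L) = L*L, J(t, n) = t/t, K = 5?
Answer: -745381385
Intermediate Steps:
J(t, n) = 1
U(d, L) = L²
(-3672 - 12533)*(U(J(-1, K), -78) + 39913) = (-3672 - 12533)*((-78)² + 39913) = -16205*(6084 + 39913) = -16205*45997 = -745381385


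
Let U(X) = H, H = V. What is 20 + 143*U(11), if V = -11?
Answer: -1553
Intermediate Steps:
H = -11
U(X) = -11
20 + 143*U(11) = 20 + 143*(-11) = 20 - 1573 = -1553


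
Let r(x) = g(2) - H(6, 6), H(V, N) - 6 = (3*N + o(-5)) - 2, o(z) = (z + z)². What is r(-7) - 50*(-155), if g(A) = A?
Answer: 7630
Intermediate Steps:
o(z) = 4*z² (o(z) = (2*z)² = 4*z²)
H(V, N) = 104 + 3*N (H(V, N) = 6 + ((3*N + 4*(-5)²) - 2) = 6 + ((3*N + 4*25) - 2) = 6 + ((3*N + 100) - 2) = 6 + ((100 + 3*N) - 2) = 6 + (98 + 3*N) = 104 + 3*N)
r(x) = -120 (r(x) = 2 - (104 + 3*6) = 2 - (104 + 18) = 2 - 1*122 = 2 - 122 = -120)
r(-7) - 50*(-155) = -120 - 50*(-155) = -120 + 7750 = 7630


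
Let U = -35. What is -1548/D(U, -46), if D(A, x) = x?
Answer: 774/23 ≈ 33.652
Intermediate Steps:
-1548/D(U, -46) = -1548/(-46) = -1548*(-1/46) = 774/23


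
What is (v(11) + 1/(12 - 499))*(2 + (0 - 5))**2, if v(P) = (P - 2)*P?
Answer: 433908/487 ≈ 890.98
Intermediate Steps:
v(P) = P*(-2 + P) (v(P) = (-2 + P)*P = P*(-2 + P))
(v(11) + 1/(12 - 499))*(2 + (0 - 5))**2 = (11*(-2 + 11) + 1/(12 - 499))*(2 + (0 - 5))**2 = (11*9 + 1/(-487))*(2 - 5)**2 = (99 - 1/487)*(-3)**2 = (48212/487)*9 = 433908/487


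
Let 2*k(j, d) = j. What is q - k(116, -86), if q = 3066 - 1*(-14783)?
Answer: 17791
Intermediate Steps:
k(j, d) = j/2
q = 17849 (q = 3066 + 14783 = 17849)
q - k(116, -86) = 17849 - 116/2 = 17849 - 1*58 = 17849 - 58 = 17791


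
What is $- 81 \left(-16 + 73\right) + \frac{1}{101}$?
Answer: $- \frac{466316}{101} \approx -4617.0$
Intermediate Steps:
$- 81 \left(-16 + 73\right) + \frac{1}{101} = \left(-81\right) 57 + \frac{1}{101} = -4617 + \frac{1}{101} = - \frac{466316}{101}$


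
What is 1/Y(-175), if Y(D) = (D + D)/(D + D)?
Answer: 1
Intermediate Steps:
Y(D) = 1 (Y(D) = (2*D)/((2*D)) = (2*D)*(1/(2*D)) = 1)
1/Y(-175) = 1/1 = 1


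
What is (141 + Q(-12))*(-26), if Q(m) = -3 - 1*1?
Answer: -3562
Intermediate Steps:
Q(m) = -4 (Q(m) = -3 - 1 = -4)
(141 + Q(-12))*(-26) = (141 - 4)*(-26) = 137*(-26) = -3562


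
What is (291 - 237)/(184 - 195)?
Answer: -54/11 ≈ -4.9091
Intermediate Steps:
(291 - 237)/(184 - 195) = 54/(-11) = 54*(-1/11) = -54/11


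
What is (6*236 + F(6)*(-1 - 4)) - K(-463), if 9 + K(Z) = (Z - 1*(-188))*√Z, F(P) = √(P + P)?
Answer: 1425 - 10*√3 + 275*I*√463 ≈ 1407.7 + 5917.3*I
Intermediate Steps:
F(P) = √2*√P (F(P) = √(2*P) = √2*√P)
K(Z) = -9 + √Z*(188 + Z) (K(Z) = -9 + (Z - 1*(-188))*√Z = -9 + (Z + 188)*√Z = -9 + (188 + Z)*√Z = -9 + √Z*(188 + Z))
(6*236 + F(6)*(-1 - 4)) - K(-463) = (6*236 + (√2*√6)*(-1 - 4)) - (-9 + (-463)^(3/2) + 188*√(-463)) = (1416 + (2*√3)*(-5)) - (-9 - 463*I*√463 + 188*(I*√463)) = (1416 - 10*√3) - (-9 - 463*I*√463 + 188*I*√463) = (1416 - 10*√3) - (-9 - 275*I*√463) = (1416 - 10*√3) + (9 + 275*I*√463) = 1425 - 10*√3 + 275*I*√463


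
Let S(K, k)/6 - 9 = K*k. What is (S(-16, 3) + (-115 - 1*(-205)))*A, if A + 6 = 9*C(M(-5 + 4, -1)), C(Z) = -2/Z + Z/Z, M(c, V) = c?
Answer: -3024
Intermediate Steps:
S(K, k) = 54 + 6*K*k (S(K, k) = 54 + 6*(K*k) = 54 + 6*K*k)
C(Z) = 1 - 2/Z (C(Z) = -2/Z + 1 = 1 - 2/Z)
A = 21 (A = -6 + 9*((-2 + (-5 + 4))/(-5 + 4)) = -6 + 9*((-2 - 1)/(-1)) = -6 + 9*(-1*(-3)) = -6 + 9*3 = -6 + 27 = 21)
(S(-16, 3) + (-115 - 1*(-205)))*A = ((54 + 6*(-16)*3) + (-115 - 1*(-205)))*21 = ((54 - 288) + (-115 + 205))*21 = (-234 + 90)*21 = -144*21 = -3024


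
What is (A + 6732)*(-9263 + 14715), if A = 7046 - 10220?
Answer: 19398216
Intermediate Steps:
A = -3174
(A + 6732)*(-9263 + 14715) = (-3174 + 6732)*(-9263 + 14715) = 3558*5452 = 19398216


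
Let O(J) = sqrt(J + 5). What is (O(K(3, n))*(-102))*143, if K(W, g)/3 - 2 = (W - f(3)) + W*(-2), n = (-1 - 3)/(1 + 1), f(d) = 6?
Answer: -58344*I ≈ -58344.0*I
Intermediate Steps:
n = -2 (n = -4/2 = -4*1/2 = -2)
K(W, g) = -12 - 3*W (K(W, g) = 6 + 3*((W - 1*6) + W*(-2)) = 6 + 3*((W - 6) - 2*W) = 6 + 3*((-6 + W) - 2*W) = 6 + 3*(-6 - W) = 6 + (-18 - 3*W) = -12 - 3*W)
O(J) = sqrt(5 + J)
(O(K(3, n))*(-102))*143 = (sqrt(5 + (-12 - 3*3))*(-102))*143 = (sqrt(5 + (-12 - 9))*(-102))*143 = (sqrt(5 - 21)*(-102))*143 = (sqrt(-16)*(-102))*143 = ((4*I)*(-102))*143 = -408*I*143 = -58344*I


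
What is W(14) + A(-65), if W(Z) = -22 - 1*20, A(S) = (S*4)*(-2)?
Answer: 478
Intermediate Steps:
A(S) = -8*S (A(S) = (4*S)*(-2) = -8*S)
W(Z) = -42 (W(Z) = -22 - 20 = -42)
W(14) + A(-65) = -42 - 8*(-65) = -42 + 520 = 478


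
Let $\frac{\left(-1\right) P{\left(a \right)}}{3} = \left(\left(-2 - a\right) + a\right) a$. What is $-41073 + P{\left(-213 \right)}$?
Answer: $-42351$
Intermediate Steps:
$P{\left(a \right)} = 6 a$ ($P{\left(a \right)} = - 3 \left(\left(-2 - a\right) + a\right) a = - 3 \left(- 2 a\right) = 6 a$)
$-41073 + P{\left(-213 \right)} = -41073 + 6 \left(-213\right) = -41073 - 1278 = -42351$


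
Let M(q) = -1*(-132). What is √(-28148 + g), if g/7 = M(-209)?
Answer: 2*I*√6806 ≈ 165.0*I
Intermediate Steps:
M(q) = 132
g = 924 (g = 7*132 = 924)
√(-28148 + g) = √(-28148 + 924) = √(-27224) = 2*I*√6806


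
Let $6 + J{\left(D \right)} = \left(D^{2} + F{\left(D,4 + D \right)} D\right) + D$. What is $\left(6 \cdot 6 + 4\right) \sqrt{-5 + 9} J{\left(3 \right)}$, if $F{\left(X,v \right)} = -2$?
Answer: $0$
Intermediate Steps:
$J{\left(D \right)} = -6 + D^{2} - D$ ($J{\left(D \right)} = -6 + \left(\left(D^{2} - 2 D\right) + D\right) = -6 + \left(D^{2} - D\right) = -6 + D^{2} - D$)
$\left(6 \cdot 6 + 4\right) \sqrt{-5 + 9} J{\left(3 \right)} = \left(6 \cdot 6 + 4\right) \sqrt{-5 + 9} \left(-6 + 3^{2} - 3\right) = \left(36 + 4\right) \sqrt{4} \left(-6 + 9 - 3\right) = 40 \cdot 2 \cdot 0 = 80 \cdot 0 = 0$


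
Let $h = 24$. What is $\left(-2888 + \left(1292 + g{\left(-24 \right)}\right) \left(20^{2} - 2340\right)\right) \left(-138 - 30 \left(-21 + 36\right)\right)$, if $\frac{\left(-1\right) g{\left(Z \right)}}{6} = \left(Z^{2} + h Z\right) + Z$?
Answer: $1639772064$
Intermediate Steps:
$g{\left(Z \right)} = - 150 Z - 6 Z^{2}$ ($g{\left(Z \right)} = - 6 \left(\left(Z^{2} + 24 Z\right) + Z\right) = - 6 \left(Z^{2} + 25 Z\right) = - 150 Z - 6 Z^{2}$)
$\left(-2888 + \left(1292 + g{\left(-24 \right)}\right) \left(20^{2} - 2340\right)\right) \left(-138 - 30 \left(-21 + 36\right)\right) = \left(-2888 + \left(1292 - - 144 \left(25 - 24\right)\right) \left(20^{2} - 2340\right)\right) \left(-138 - 30 \left(-21 + 36\right)\right) = \left(-2888 + \left(1292 - \left(-144\right) 1\right) \left(400 - 2340\right)\right) \left(-138 - 450\right) = \left(-2888 + \left(1292 + 144\right) \left(-1940\right)\right) \left(-138 - 450\right) = \left(-2888 + 1436 \left(-1940\right)\right) \left(-588\right) = \left(-2888 - 2785840\right) \left(-588\right) = \left(-2788728\right) \left(-588\right) = 1639772064$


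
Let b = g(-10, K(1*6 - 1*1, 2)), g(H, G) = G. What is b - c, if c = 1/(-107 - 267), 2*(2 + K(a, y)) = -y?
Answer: -1121/374 ≈ -2.9973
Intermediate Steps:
K(a, y) = -2 - y/2 (K(a, y) = -2 + (-y)/2 = -2 - y/2)
b = -3 (b = -2 - ½*2 = -2 - 1 = -3)
c = -1/374 (c = 1/(-374) = -1/374 ≈ -0.0026738)
b - c = -3 - 1*(-1/374) = -3 + 1/374 = -1121/374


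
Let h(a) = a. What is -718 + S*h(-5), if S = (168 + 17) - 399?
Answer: 352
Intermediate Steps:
S = -214 (S = 185 - 399 = -214)
-718 + S*h(-5) = -718 - 214*(-5) = -718 + 1070 = 352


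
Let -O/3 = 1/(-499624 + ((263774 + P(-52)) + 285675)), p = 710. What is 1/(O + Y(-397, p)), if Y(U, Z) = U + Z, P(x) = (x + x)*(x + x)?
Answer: 60641/18980630 ≈ 0.0031949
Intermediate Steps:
P(x) = 4*x² (P(x) = (2*x)*(2*x) = 4*x²)
O = -3/60641 (O = -3/(-499624 + ((263774 + 4*(-52)²) + 285675)) = -3/(-499624 + ((263774 + 4*2704) + 285675)) = -3/(-499624 + ((263774 + 10816) + 285675)) = -3/(-499624 + (274590 + 285675)) = -3/(-499624 + 560265) = -3/60641 ≈ -4.9472e-5)
1/(O + Y(-397, p)) = 1/(-3/60641 + (-397 + 710)) = 1/(-3/60641 + 313) = 1/(18980630/60641) = 60641/18980630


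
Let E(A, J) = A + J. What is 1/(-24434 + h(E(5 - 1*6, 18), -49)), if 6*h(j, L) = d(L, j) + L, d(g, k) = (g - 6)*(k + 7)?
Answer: -6/147973 ≈ -4.0548e-5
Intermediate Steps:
d(g, k) = (-6 + g)*(7 + k)
h(j, L) = -7 - j + 4*L/3 + L*j/6 (h(j, L) = ((-42 - 6*j + 7*L + L*j) + L)/6 = (-42 - 6*j + 8*L + L*j)/6 = -7 - j + 4*L/3 + L*j/6)
1/(-24434 + h(E(5 - 1*6, 18), -49)) = 1/(-24434 + (-7 - ((5 - 1*6) + 18) + (4/3)*(-49) + (⅙)*(-49)*((5 - 1*6) + 18))) = 1/(-24434 + (-7 - ((5 - 6) + 18) - 196/3 + (⅙)*(-49)*((5 - 6) + 18))) = 1/(-24434 + (-7 - (-1 + 18) - 196/3 + (⅙)*(-49)*(-1 + 18))) = 1/(-24434 + (-7 - 1*17 - 196/3 + (⅙)*(-49)*17)) = 1/(-24434 + (-7 - 17 - 196/3 - 833/6)) = 1/(-24434 - 1369/6) = 1/(-147973/6) = -6/147973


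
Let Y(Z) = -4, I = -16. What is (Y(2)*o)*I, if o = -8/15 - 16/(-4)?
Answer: 3328/15 ≈ 221.87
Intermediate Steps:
o = 52/15 (o = -8*1/15 - 16*(-1/4) = -8/15 + 4 = 52/15 ≈ 3.4667)
(Y(2)*o)*I = -4*52/15*(-16) = -208/15*(-16) = 3328/15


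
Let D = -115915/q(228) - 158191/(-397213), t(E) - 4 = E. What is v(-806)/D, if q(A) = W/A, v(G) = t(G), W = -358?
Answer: -57023103854/5248924034219 ≈ -0.010864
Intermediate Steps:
t(E) = 4 + E
v(G) = 4 + G
q(A) = -358/A
D = 5248924034219/71101127 (D = -115915/((-358/228)) - 158191/(-397213) = -115915/((-358*1/228)) - 158191*(-1/397213) = -115915/(-179/114) + 158191/397213 = -115915*(-114/179) + 158191/397213 = 13214310/179 + 158191/397213 = 5248924034219/71101127 ≈ 73823.)
v(-806)/D = (4 - 806)/(5248924034219/71101127) = -802*71101127/5248924034219 = -57023103854/5248924034219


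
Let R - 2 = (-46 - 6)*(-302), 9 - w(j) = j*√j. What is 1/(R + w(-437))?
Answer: 15715/330414678 - 437*I*√437/330414678 ≈ 4.7561e-5 - 2.7648e-5*I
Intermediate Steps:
w(j) = 9 - j^(3/2) (w(j) = 9 - j*√j = 9 - j^(3/2))
R = 15706 (R = 2 + (-46 - 6)*(-302) = 2 - 52*(-302) = 2 + 15704 = 15706)
1/(R + w(-437)) = 1/(15706 + (9 - (-437)^(3/2))) = 1/(15706 + (9 - (-437)*I*√437)) = 1/(15706 + (9 + 437*I*√437)) = 1/(15715 + 437*I*√437)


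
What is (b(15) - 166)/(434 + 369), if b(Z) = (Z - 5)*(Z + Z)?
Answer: 134/803 ≈ 0.16687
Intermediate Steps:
b(Z) = 2*Z*(-5 + Z) (b(Z) = (-5 + Z)*(2*Z) = 2*Z*(-5 + Z))
(b(15) - 166)/(434 + 369) = (2*15*(-5 + 15) - 166)/(434 + 369) = (2*15*10 - 166)/803 = (300 - 166)*(1/803) = 134*(1/803) = 134/803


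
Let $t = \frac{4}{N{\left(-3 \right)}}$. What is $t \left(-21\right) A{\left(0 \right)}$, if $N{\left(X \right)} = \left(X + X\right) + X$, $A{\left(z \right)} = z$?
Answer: $0$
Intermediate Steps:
$N{\left(X \right)} = 3 X$ ($N{\left(X \right)} = 2 X + X = 3 X$)
$t = - \frac{4}{9}$ ($t = \frac{4}{3 \left(-3\right)} = \frac{4}{-9} = 4 \left(- \frac{1}{9}\right) = - \frac{4}{9} \approx -0.44444$)
$t \left(-21\right) A{\left(0 \right)} = \left(- \frac{4}{9}\right) \left(-21\right) 0 = \frac{28}{3} \cdot 0 = 0$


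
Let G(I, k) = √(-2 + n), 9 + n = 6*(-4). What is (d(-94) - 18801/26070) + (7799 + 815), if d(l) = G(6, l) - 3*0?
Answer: 74849393/8690 + I*√35 ≈ 8613.3 + 5.9161*I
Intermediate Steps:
n = -33 (n = -9 + 6*(-4) = -9 - 24 = -33)
G(I, k) = I*√35 (G(I, k) = √(-2 - 33) = √(-35) = I*√35)
d(l) = I*√35 (d(l) = I*√35 - 3*0 = I*√35 + 0 = I*√35)
(d(-94) - 18801/26070) + (7799 + 815) = (I*√35 - 18801/26070) + (7799 + 815) = (I*√35 - 18801*1/26070) + 8614 = (I*√35 - 6267/8690) + 8614 = (-6267/8690 + I*√35) + 8614 = 74849393/8690 + I*√35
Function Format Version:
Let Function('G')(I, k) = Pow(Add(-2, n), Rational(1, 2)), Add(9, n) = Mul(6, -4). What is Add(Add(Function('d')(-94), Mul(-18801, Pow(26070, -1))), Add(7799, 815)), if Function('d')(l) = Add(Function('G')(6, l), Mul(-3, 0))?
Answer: Add(Rational(74849393, 8690), Mul(I, Pow(35, Rational(1, 2)))) ≈ Add(8613.3, Mul(5.9161, I))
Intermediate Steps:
n = -33 (n = Add(-9, Mul(6, -4)) = Add(-9, -24) = -33)
Function('G')(I, k) = Mul(I, Pow(35, Rational(1, 2))) (Function('G')(I, k) = Pow(Add(-2, -33), Rational(1, 2)) = Pow(-35, Rational(1, 2)) = Mul(I, Pow(35, Rational(1, 2))))
Function('d')(l) = Mul(I, Pow(35, Rational(1, 2))) (Function('d')(l) = Add(Mul(I, Pow(35, Rational(1, 2))), Mul(-3, 0)) = Add(Mul(I, Pow(35, Rational(1, 2))), 0) = Mul(I, Pow(35, Rational(1, 2))))
Add(Add(Function('d')(-94), Mul(-18801, Pow(26070, -1))), Add(7799, 815)) = Add(Add(Mul(I, Pow(35, Rational(1, 2))), Mul(-18801, Pow(26070, -1))), Add(7799, 815)) = Add(Add(Mul(I, Pow(35, Rational(1, 2))), Mul(-18801, Rational(1, 26070))), 8614) = Add(Add(Mul(I, Pow(35, Rational(1, 2))), Rational(-6267, 8690)), 8614) = Add(Add(Rational(-6267, 8690), Mul(I, Pow(35, Rational(1, 2)))), 8614) = Add(Rational(74849393, 8690), Mul(I, Pow(35, Rational(1, 2))))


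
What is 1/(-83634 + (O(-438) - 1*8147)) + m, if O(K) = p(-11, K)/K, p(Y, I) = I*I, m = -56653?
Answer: -5224483008/92219 ≈ -56653.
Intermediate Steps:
p(Y, I) = I²
O(K) = K (O(K) = K²/K = K)
1/(-83634 + (O(-438) - 1*8147)) + m = 1/(-83634 + (-438 - 1*8147)) - 56653 = 1/(-83634 + (-438 - 8147)) - 56653 = 1/(-83634 - 8585) - 56653 = 1/(-92219) - 56653 = -1/92219 - 56653 = -5224483008/92219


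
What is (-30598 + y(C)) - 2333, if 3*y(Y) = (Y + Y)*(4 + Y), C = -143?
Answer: -59039/3 ≈ -19680.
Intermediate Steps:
y(Y) = 2*Y*(4 + Y)/3 (y(Y) = ((Y + Y)*(4 + Y))/3 = ((2*Y)*(4 + Y))/3 = (2*Y*(4 + Y))/3 = 2*Y*(4 + Y)/3)
(-30598 + y(C)) - 2333 = (-30598 + (⅔)*(-143)*(4 - 143)) - 2333 = (-30598 + (⅔)*(-143)*(-139)) - 2333 = (-30598 + 39754/3) - 2333 = -52040/3 - 2333 = -59039/3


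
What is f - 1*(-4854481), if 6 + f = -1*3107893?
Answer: 1746582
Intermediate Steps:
f = -3107899 (f = -6 - 1*3107893 = -6 - 3107893 = -3107899)
f - 1*(-4854481) = -3107899 - 1*(-4854481) = -3107899 + 4854481 = 1746582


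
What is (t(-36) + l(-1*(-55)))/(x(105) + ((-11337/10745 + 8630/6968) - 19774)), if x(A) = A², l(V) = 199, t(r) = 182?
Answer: -4754318660/109172340951 ≈ -0.043549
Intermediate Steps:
(t(-36) + l(-1*(-55)))/(x(105) + ((-11337/10745 + 8630/6968) - 19774)) = (182 + 199)/(105² + ((-11337/10745 + 8630/6968) - 19774)) = 381/(11025 + ((-11337*1/10745 + 8630*(1/6968)) - 19774)) = 381/(11025 + ((-11337/10745 + 4315/3484) - 19774)) = 381/(11025 + (6866567/37435580 - 19774)) = 381/(11025 - 740244292353/37435580) = 381/(-327517022853/37435580) = 381*(-37435580/327517022853) = -4754318660/109172340951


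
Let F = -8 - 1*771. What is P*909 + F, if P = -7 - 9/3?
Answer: -9869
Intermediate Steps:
P = -10 (P = -7 + (⅓)*(-9) = -7 - 3 = -10)
F = -779 (F = -8 - 771 = -779)
P*909 + F = -10*909 - 779 = -9090 - 779 = -9869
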